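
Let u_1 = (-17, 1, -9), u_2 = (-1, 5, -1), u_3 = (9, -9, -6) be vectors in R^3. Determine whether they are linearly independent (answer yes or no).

yes

Form the matrix with these vectors as rows and row reduce.
R2 ← R2 − (1/17)·R1: [0, 84/17, -8/17]
R3 ← R3 + (9/17)·R1: [0, -144/17, -183/17]
R3 ← R3 + (12/7)·R2: [0, 0, -81/7]
3 nonzero rows, so the 3 vectors span a space of dimension 3.
Since 3 = 3, the vectors are linearly independent.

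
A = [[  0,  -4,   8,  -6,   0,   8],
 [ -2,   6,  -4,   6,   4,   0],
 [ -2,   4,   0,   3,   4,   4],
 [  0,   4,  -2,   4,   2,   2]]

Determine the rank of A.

3

Row reduce to echelon form.
Swap R1 ↔ R2
R3 ← R3 − R1: [0, -2, 4, -3, 0, 4]
R3 ← R3 − (1/2)·R2: [0, 0, 0, 0, 0, 0]
R4 ← R4 + R2: [0, 0, 6, -2, 2, 10]
Swap R3 ↔ R4
Echelon form has 3 nonzero rows, so rank(A) = 3.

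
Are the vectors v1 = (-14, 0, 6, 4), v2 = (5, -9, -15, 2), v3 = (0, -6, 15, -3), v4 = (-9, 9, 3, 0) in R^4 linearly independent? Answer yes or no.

Form the matrix with these vectors as rows and row reduce.
R2 ← R2 + (5/14)·R1: [0, -9, -90/7, 24/7]
R4 ← R4 − (9/14)·R1: [0, 9, -6/7, -18/7]
R3 ← R3 − (2/3)·R2: [0, 0, 165/7, -37/7]
R4 ← R4 + R2: [0, 0, -96/7, 6/7]
R4 ← R4 + (32/55)·R3: [0, 0, 0, -122/55]
4 nonzero rows, so the 4 vectors span a space of dimension 4.
Since 4 = 4, the vectors are linearly independent.

yes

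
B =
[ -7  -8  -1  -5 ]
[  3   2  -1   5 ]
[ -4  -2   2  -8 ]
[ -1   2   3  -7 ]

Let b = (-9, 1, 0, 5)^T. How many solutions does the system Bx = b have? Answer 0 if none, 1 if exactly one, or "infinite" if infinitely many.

Row reduce the augmented matrix [B | b].
R2 ← R2 + (3/7)·R1: [0, -10/7, -10/7, 20/7, -20/7]
R3 ← R3 − (4/7)·R1: [0, 18/7, 18/7, -36/7, 36/7]
R4 ← R4 − (1/7)·R1: [0, 22/7, 22/7, -44/7, 44/7]
R3 ← R3 + (9/5)·R2: [0, 0, 0, 0, 0]
R4 ← R4 + (11/5)·R2: [0, 0, 0, 0, 0]
The echelon form has 2 nonzero rows, and every pivot lies in the first 4 columns, so rank(B) = rank([B|b]) = 2.
The system is consistent.
rank = 2 < 4 unknowns, so there are infinitely many solutions.

infinite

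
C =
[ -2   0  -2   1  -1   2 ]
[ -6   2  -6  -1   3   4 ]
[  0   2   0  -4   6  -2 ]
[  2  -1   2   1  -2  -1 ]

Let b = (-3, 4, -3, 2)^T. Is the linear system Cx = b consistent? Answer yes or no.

no

Row reduce the augmented matrix [C | b].
R2 ← R2 − (3)·R1: [0, 2, 0, -4, 6, -2, 13]
R4 ← R4 + R1: [0, -1, 0, 2, -3, 1, -1]
R3 ← R3 − R2: [0, 0, 0, 0, 0, 0, -16]
R4 ← R4 + (1/2)·R2: [0, 0, 0, 0, 0, 0, 11/2]
R4 ← R4 + (11/32)·R3: [0, 0, 0, 0, 0, 0, 0]
The echelon form has 3 nonzero rows; the last pivot sits in the augmented column, so rank(C) = 2 but rank([C|b]) = 3.
Since the ranks differ, the system is inconsistent.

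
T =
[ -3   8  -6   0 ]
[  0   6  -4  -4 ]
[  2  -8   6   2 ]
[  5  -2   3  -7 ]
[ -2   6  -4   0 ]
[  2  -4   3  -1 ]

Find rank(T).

Row reduce to echelon form.
R3 ← R3 + (2/3)·R1: [0, -8/3, 2, 2]
R4 ← R4 + (5/3)·R1: [0, 34/3, -7, -7]
R5 ← R5 − (2/3)·R1: [0, 2/3, 0, 0]
R6 ← R6 + (2/3)·R1: [0, 4/3, -1, -1]
R3 ← R3 + (4/9)·R2: [0, 0, 2/9, 2/9]
R4 ← R4 − (17/9)·R2: [0, 0, 5/9, 5/9]
R5 ← R5 − (1/9)·R2: [0, 0, 4/9, 4/9]
R6 ← R6 − (2/9)·R2: [0, 0, -1/9, -1/9]
R4 ← R4 − (5/2)·R3: [0, 0, 0, 0]
R5 ← R5 − (2)·R3: [0, 0, 0, 0]
R6 ← R6 + (1/2)·R3: [0, 0, 0, 0]
Echelon form has 3 nonzero rows, so rank(T) = 3.

3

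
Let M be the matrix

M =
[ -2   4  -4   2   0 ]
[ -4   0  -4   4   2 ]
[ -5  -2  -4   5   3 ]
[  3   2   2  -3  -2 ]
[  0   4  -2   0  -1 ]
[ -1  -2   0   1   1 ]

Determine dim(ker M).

3

Row reduce to echelon form.
R2 ← R2 − (2)·R1: [0, -8, 4, 0, 2]
R3 ← R3 − (5/2)·R1: [0, -12, 6, 0, 3]
R4 ← R4 + (3/2)·R1: [0, 8, -4, 0, -2]
R6 ← R6 − (1/2)·R1: [0, -4, 2, 0, 1]
R3 ← R3 − (3/2)·R2: [0, 0, 0, 0, 0]
R4 ← R4 + R2: [0, 0, 0, 0, 0]
R5 ← R5 + (1/2)·R2: [0, 0, 0, 0, 0]
R6 ← R6 − (1/2)·R2: [0, 0, 0, 0, 0]
2 nonzero rows, so rank(M) = 2.
M has 5 columns; by rank–nullity, nullity = 5 − 2 = 3.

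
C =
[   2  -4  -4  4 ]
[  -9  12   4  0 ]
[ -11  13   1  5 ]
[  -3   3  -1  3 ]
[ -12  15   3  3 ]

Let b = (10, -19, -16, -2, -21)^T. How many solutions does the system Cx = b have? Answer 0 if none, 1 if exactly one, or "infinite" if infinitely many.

Row reduce the augmented matrix [C | b].
R2 ← R2 + (9/2)·R1: [0, -6, -14, 18, 26]
R3 ← R3 + (11/2)·R1: [0, -9, -21, 27, 39]
R4 ← R4 + (3/2)·R1: [0, -3, -7, 9, 13]
R5 ← R5 + (6)·R1: [0, -9, -21, 27, 39]
R3 ← R3 − (3/2)·R2: [0, 0, 0, 0, 0]
R4 ← R4 − (1/2)·R2: [0, 0, 0, 0, 0]
R5 ← R5 − (3/2)·R2: [0, 0, 0, 0, 0]
The echelon form has 2 nonzero rows, and every pivot lies in the first 4 columns, so rank(C) = rank([C|b]) = 2.
The system is consistent.
rank = 2 < 4 unknowns, so there are infinitely many solutions.

infinite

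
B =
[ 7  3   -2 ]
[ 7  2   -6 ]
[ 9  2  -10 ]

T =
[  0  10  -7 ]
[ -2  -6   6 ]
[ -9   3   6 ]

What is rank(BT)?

2

First compute BT:
[[ 12,  46, -43],
 [ 50,  40, -73],
 [ 86,  48, -111]]
Now row reduce the product.
R2 ← R2 − (25/6)·R1: [0, -455/3, 637/6]
R3 ← R3 − (43/6)·R1: [0, -845/3, 1183/6]
R3 ← R3 − (13/7)·R2: [0, 0, 0]
2 nonzero rows, so rank(BT) = 2.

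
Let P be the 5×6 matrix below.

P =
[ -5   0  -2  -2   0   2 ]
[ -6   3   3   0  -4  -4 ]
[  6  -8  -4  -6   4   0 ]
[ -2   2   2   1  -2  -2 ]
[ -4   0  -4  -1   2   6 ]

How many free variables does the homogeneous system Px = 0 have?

Row reduce to echelon form.
R2 ← R2 − (6/5)·R1: [0, 3, 27/5, 12/5, -4, -32/5]
R3 ← R3 + (6/5)·R1: [0, -8, -32/5, -42/5, 4, 12/5]
R4 ← R4 − (2/5)·R1: [0, 2, 14/5, 9/5, -2, -14/5]
R5 ← R5 − (4/5)·R1: [0, 0, -12/5, 3/5, 2, 22/5]
R3 ← R3 + (8/3)·R2: [0, 0, 8, -2, -20/3, -44/3]
R4 ← R4 − (2/3)·R2: [0, 0, -4/5, 1/5, 2/3, 22/15]
R4 ← R4 + (1/10)·R3: [0, 0, 0, 0, 0, 0]
R5 ← R5 + (3/10)·R3: [0, 0, 0, 0, 0, 0]
3 nonzero rows, so rank(P) = 3.
P has 6 columns; by rank–nullity, nullity = 6 − 3 = 3.

3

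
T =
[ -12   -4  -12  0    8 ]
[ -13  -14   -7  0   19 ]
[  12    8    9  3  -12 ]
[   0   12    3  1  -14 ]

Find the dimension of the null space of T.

1

Row reduce to echelon form.
R2 ← R2 − (13/12)·R1: [0, -29/3, 6, 0, 31/3]
R3 ← R3 + R1: [0, 4, -3, 3, -4]
R3 ← R3 + (12/29)·R2: [0, 0, -15/29, 3, 8/29]
R4 ← R4 + (36/29)·R2: [0, 0, 303/29, 1, -34/29]
R4 ← R4 + (101/5)·R3: [0, 0, 0, 308/5, 22/5]
4 nonzero rows, so rank(T) = 4.
T has 5 columns; by rank–nullity, nullity = 5 − 4 = 1.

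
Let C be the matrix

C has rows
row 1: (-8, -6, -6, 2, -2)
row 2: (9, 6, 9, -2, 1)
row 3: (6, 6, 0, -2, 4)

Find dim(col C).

2

Row reduce to echelon form.
R2 ← R2 + (9/8)·R1: [0, -3/4, 9/4, 1/4, -5/4]
R3 ← R3 + (3/4)·R1: [0, 3/2, -9/2, -1/2, 5/2]
R3 ← R3 + (2)·R2: [0, 0, 0, 0, 0]
Echelon form has 2 nonzero rows, so rank(C) = 2.
The column space has dimension equal to the rank: 2.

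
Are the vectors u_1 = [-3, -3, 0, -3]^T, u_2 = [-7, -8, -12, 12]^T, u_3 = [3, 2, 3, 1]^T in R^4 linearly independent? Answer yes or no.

Form the matrix with these vectors as rows and row reduce.
R2 ← R2 − (7/3)·R1: [0, -1, -12, 19]
R3 ← R3 + R1: [0, -1, 3, -2]
R3 ← R3 − R2: [0, 0, 15, -21]
3 nonzero rows, so the 3 vectors span a space of dimension 3.
Since 3 = 3, the vectors are linearly independent.

yes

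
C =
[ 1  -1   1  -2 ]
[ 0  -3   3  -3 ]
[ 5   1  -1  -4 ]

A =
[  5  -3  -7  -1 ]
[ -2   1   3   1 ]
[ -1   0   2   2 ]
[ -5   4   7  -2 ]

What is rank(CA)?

2

First compute CA:
[[ 16, -12, -22,   4],
 [ 18, -15, -24,   9],
 [ 44, -30, -62,   2]]
Now row reduce the product.
R2 ← R2 − (9/8)·R1: [0, -3/2, 3/4, 9/2]
R3 ← R3 − (11/4)·R1: [0, 3, -3/2, -9]
R3 ← R3 + (2)·R2: [0, 0, 0, 0]
2 nonzero rows, so rank(CA) = 2.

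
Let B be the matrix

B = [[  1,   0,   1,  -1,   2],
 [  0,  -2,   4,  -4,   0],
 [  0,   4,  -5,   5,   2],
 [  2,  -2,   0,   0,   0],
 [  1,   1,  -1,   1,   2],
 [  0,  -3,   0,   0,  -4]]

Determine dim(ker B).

2

Row reduce to echelon form.
R4 ← R4 − (2)·R1: [0, -2, -2, 2, -4]
R5 ← R5 − R1: [0, 1, -2, 2, 0]
R3 ← R3 + (2)·R2: [0, 0, 3, -3, 2]
R4 ← R4 − R2: [0, 0, -6, 6, -4]
R5 ← R5 + (1/2)·R2: [0, 0, 0, 0, 0]
R6 ← R6 − (3/2)·R2: [0, 0, -6, 6, -4]
R4 ← R4 + (2)·R3: [0, 0, 0, 0, 0]
R6 ← R6 + (2)·R3: [0, 0, 0, 0, 0]
3 nonzero rows, so rank(B) = 3.
B has 5 columns; by rank–nullity, nullity = 5 − 3 = 2.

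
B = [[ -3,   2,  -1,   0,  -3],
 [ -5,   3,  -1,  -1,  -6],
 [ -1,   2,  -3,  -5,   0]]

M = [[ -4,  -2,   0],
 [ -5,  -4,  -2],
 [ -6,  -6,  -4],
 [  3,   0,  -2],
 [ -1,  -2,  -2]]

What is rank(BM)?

First compute BM:
[[ 11,  10,   6],
 [ 14,  16,  12],
 [ -3,  12,  18]]
Now row reduce the product.
R2 ← R2 − (14/11)·R1: [0, 36/11, 48/11]
R3 ← R3 + (3/11)·R1: [0, 162/11, 216/11]
R3 ← R3 − (9/2)·R2: [0, 0, 0]
2 nonzero rows, so rank(BM) = 2.

2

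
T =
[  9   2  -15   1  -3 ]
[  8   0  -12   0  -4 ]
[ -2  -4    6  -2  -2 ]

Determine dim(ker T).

3

Row reduce to echelon form.
R2 ← R2 − (8/9)·R1: [0, -16/9, 4/3, -8/9, -4/3]
R3 ← R3 + (2/9)·R1: [0, -32/9, 8/3, -16/9, -8/3]
R3 ← R3 − (2)·R2: [0, 0, 0, 0, 0]
2 nonzero rows, so rank(T) = 2.
T has 5 columns; by rank–nullity, nullity = 5 − 2 = 3.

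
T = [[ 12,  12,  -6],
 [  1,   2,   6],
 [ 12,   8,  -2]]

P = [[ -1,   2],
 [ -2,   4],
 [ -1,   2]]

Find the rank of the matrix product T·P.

1

First compute TP:
[[-30,  60],
 [-11,  22],
 [-26,  52]]
Now row reduce the product.
R2 ← R2 − (11/30)·R1: [0, 0]
R3 ← R3 − (13/15)·R1: [0, 0]
1 nonzero row, so rank(TP) = 1.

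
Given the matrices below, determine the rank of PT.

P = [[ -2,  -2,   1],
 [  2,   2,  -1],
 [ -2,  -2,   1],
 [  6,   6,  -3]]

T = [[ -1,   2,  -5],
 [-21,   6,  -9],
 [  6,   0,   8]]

1

First compute PT:
[[ 50, -16,  36],
 [-50,  16, -36],
 [ 50, -16,  36],
 [-150,  48, -108]]
Now row reduce the product.
R2 ← R2 + R1: [0, 0, 0]
R3 ← R3 − R1: [0, 0, 0]
R4 ← R4 + (3)·R1: [0, 0, 0]
1 nonzero row, so rank(PT) = 1.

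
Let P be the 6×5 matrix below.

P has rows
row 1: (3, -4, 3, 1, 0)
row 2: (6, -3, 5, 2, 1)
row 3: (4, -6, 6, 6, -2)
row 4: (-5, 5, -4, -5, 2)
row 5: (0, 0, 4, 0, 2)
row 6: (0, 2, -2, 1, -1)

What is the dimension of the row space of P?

Row reduce to echelon form.
R2 ← R2 − (2)·R1: [0, 5, -1, 0, 1]
R3 ← R3 − (4/3)·R1: [0, -2/3, 2, 14/3, -2]
R4 ← R4 + (5/3)·R1: [0, -5/3, 1, -10/3, 2]
R3 ← R3 + (2/15)·R2: [0, 0, 28/15, 14/3, -28/15]
R4 ← R4 + (1/3)·R2: [0, 0, 2/3, -10/3, 7/3]
R6 ← R6 − (2/5)·R2: [0, 0, -8/5, 1, -7/5]
R4 ← R4 − (5/14)·R3: [0, 0, 0, -5, 3]
R5 ← R5 − (15/7)·R3: [0, 0, 0, -10, 6]
R6 ← R6 + (6/7)·R3: [0, 0, 0, 5, -3]
R5 ← R5 − (2)·R4: [0, 0, 0, 0, 0]
R6 ← R6 + R4: [0, 0, 0, 0, 0]
Echelon form has 4 nonzero rows, so rank(P) = 4.
The row space has dimension equal to the rank: 4.

4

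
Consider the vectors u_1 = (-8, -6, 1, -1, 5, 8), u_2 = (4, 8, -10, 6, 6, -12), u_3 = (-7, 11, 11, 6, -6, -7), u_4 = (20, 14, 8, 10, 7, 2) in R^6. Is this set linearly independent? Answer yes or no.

yes

Form the matrix with these vectors as rows and row reduce.
R2 ← R2 + (1/2)·R1: [0, 5, -19/2, 11/2, 17/2, -8]
R3 ← R3 − (7/8)·R1: [0, 65/4, 81/8, 55/8, -83/8, -14]
R4 ← R4 + (5/2)·R1: [0, -1, 21/2, 15/2, 39/2, 22]
R3 ← R3 − (13/4)·R2: [0, 0, 41, -11, -38, 12]
R4 ← R4 + (1/5)·R2: [0, 0, 43/5, 43/5, 106/5, 102/5]
R4 ← R4 − (43/205)·R3: [0, 0, 0, 2236/205, 1196/41, 3666/205]
4 nonzero rows, so the 4 vectors span a space of dimension 4.
Since 4 = 4, the vectors are linearly independent.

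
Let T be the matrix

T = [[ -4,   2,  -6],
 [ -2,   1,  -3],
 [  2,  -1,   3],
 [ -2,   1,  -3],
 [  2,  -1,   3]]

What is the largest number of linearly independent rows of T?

Row reduce to echelon form.
R2 ← R2 − (1/2)·R1: [0, 0, 0]
R3 ← R3 + (1/2)·R1: [0, 0, 0]
R4 ← R4 − (1/2)·R1: [0, 0, 0]
R5 ← R5 + (1/2)·R1: [0, 0, 0]
Echelon form has 1 nonzero row, so rank(T) = 1.
The rank gives the maximum number of linearly independent rows: 1.

1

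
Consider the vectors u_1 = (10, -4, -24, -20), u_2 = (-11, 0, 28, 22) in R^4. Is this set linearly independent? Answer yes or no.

yes

Form the matrix with these vectors as rows and row reduce.
R2 ← R2 + (11/10)·R1: [0, -22/5, 8/5, 0]
2 nonzero rows, so the 2 vectors span a space of dimension 2.
Since 2 = 2, the vectors are linearly independent.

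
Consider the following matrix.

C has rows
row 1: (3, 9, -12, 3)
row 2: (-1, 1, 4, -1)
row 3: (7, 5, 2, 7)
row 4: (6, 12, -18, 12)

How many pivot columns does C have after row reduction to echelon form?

4

Row reduce to echelon form.
R2 ← R2 + (1/3)·R1: [0, 4, 0, 0]
R3 ← R3 − (7/3)·R1: [0, -16, 30, 0]
R4 ← R4 − (2)·R1: [0, -6, 6, 6]
R3 ← R3 + (4)·R2: [0, 0, 30, 0]
R4 ← R4 + (3/2)·R2: [0, 0, 6, 6]
R4 ← R4 − (1/5)·R3: [0, 0, 0, 6]
Echelon form has 4 nonzero rows, so rank(C) = 4.
Each nonzero row contributes one pivot column: 4 pivot columns.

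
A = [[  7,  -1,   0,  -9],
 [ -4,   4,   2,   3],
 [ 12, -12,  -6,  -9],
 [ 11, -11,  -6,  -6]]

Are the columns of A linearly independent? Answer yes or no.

no

Row reduce A to echelon form.
R2 ← R2 + (4/7)·R1: [0, 24/7, 2, -15/7]
R3 ← R3 − (12/7)·R1: [0, -72/7, -6, 45/7]
R4 ← R4 − (11/7)·R1: [0, -66/7, -6, 57/7]
R3 ← R3 + (3)·R2: [0, 0, 0, 0]
R4 ← R4 + (11/4)·R2: [0, 0, -1/2, 9/4]
Swap R3 ↔ R4
3 pivots among 4 columns.
Only 3 < 4 pivot columns, so the columns are linearly dependent.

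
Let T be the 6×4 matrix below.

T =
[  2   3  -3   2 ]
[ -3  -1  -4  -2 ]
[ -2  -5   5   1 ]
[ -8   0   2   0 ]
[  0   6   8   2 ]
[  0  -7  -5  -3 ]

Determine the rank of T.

4

Row reduce to echelon form.
R2 ← R2 + (3/2)·R1: [0, 7/2, -17/2, 1]
R3 ← R3 + R1: [0, -2, 2, 3]
R4 ← R4 + (4)·R1: [0, 12, -10, 8]
R3 ← R3 + (4/7)·R2: [0, 0, -20/7, 25/7]
R4 ← R4 − (24/7)·R2: [0, 0, 134/7, 32/7]
R5 ← R5 − (12/7)·R2: [0, 0, 158/7, 2/7]
R6 ← R6 + (2)·R2: [0, 0, -22, -1]
R4 ← R4 + (67/10)·R3: [0, 0, 0, 57/2]
R5 ← R5 + (79/10)·R3: [0, 0, 0, 57/2]
R6 ← R6 − (77/10)·R3: [0, 0, 0, -57/2]
R5 ← R5 − R4: [0, 0, 0, 0]
R6 ← R6 + R4: [0, 0, 0, 0]
Echelon form has 4 nonzero rows, so rank(T) = 4.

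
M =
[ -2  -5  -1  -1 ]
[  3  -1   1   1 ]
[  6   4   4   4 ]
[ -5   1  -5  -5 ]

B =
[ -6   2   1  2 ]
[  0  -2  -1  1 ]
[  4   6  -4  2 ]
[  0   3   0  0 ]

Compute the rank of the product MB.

First compute MB:
[[  8,  -3,   7, -11],
 [-14,  17,   0,   7],
 [-20,  40, -14,  24],
 [ 10, -57,  14, -19]]
Now row reduce the product.
R2 ← R2 + (7/4)·R1: [0, 47/4, 49/4, -49/4]
R3 ← R3 + (5/2)·R1: [0, 65/2, 7/2, -7/2]
R4 ← R4 − (5/4)·R1: [0, -213/4, 21/4, -21/4]
R3 ← R3 − (130/47)·R2: [0, 0, -1428/47, 1428/47]
R4 ← R4 + (213/47)·R2: [0, 0, 2856/47, -2856/47]
R4 ← R4 + (2)·R3: [0, 0, 0, 0]
3 nonzero rows, so rank(MB) = 3.

3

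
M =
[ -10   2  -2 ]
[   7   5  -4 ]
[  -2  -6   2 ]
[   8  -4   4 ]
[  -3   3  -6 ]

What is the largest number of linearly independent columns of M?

3

Row reduce to echelon form.
R2 ← R2 + (7/10)·R1: [0, 32/5, -27/5]
R3 ← R3 − (1/5)·R1: [0, -32/5, 12/5]
R4 ← R4 + (4/5)·R1: [0, -12/5, 12/5]
R5 ← R5 − (3/10)·R1: [0, 12/5, -27/5]
R3 ← R3 + R2: [0, 0, -3]
R4 ← R4 + (3/8)·R2: [0, 0, 3/8]
R5 ← R5 − (3/8)·R2: [0, 0, -27/8]
R4 ← R4 + (1/8)·R3: [0, 0, 0]
R5 ← R5 − (9/8)·R3: [0, 0, 0]
Echelon form has 3 nonzero rows, so rank(M) = 3.
The rank gives the maximum number of linearly independent columns: 3.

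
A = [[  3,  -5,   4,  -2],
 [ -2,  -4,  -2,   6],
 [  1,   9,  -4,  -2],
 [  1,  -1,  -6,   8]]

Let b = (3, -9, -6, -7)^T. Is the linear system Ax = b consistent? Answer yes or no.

no

Row reduce the augmented matrix [A | b].
R2 ← R2 + (2/3)·R1: [0, -22/3, 2/3, 14/3, -7]
R3 ← R3 − (1/3)·R1: [0, 32/3, -16/3, -4/3, -7]
R4 ← R4 − (1/3)·R1: [0, 2/3, -22/3, 26/3, -8]
R3 ← R3 + (16/11)·R2: [0, 0, -48/11, 60/11, -189/11]
R4 ← R4 + (1/11)·R2: [0, 0, -80/11, 100/11, -95/11]
R4 ← R4 − (5/3)·R3: [0, 0, 0, 0, 20]
The echelon form has 4 nonzero rows; the last pivot sits in the augmented column, so rank(A) = 3 but rank([A|b]) = 4.
Since the ranks differ, the system is inconsistent.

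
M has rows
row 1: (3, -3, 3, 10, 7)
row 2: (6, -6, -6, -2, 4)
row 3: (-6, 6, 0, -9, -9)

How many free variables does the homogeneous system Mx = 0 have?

Row reduce to echelon form.
R2 ← R2 − (2)·R1: [0, 0, -12, -22, -10]
R3 ← R3 + (2)·R1: [0, 0, 6, 11, 5]
R3 ← R3 + (1/2)·R2: [0, 0, 0, 0, 0]
2 nonzero rows, so rank(M) = 2.
M has 5 columns; by rank–nullity, nullity = 5 − 2 = 3.

3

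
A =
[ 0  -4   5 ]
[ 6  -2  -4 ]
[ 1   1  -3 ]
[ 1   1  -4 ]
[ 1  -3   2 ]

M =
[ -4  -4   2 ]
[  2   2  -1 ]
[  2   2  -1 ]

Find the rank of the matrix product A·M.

1

First compute AM:
[[  2,   2,  -1],
 [-36, -36,  18],
 [ -8,  -8,   4],
 [-10, -10,   5],
 [ -6,  -6,   3]]
Now row reduce the product.
R2 ← R2 + (18)·R1: [0, 0, 0]
R3 ← R3 + (4)·R1: [0, 0, 0]
R4 ← R4 + (5)·R1: [0, 0, 0]
R5 ← R5 + (3)·R1: [0, 0, 0]
1 nonzero row, so rank(AM) = 1.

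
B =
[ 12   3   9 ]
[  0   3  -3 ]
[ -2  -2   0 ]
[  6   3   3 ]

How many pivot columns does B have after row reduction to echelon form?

2

Row reduce to echelon form.
R3 ← R3 + (1/6)·R1: [0, -3/2, 3/2]
R4 ← R4 − (1/2)·R1: [0, 3/2, -3/2]
R3 ← R3 + (1/2)·R2: [0, 0, 0]
R4 ← R4 − (1/2)·R2: [0, 0, 0]
Echelon form has 2 nonzero rows, so rank(B) = 2.
Each nonzero row contributes one pivot column: 2 pivot columns.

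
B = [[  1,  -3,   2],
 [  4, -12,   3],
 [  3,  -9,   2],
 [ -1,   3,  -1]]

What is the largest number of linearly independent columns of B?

2

Row reduce to echelon form.
R2 ← R2 − (4)·R1: [0, 0, -5]
R3 ← R3 − (3)·R1: [0, 0, -4]
R4 ← R4 + R1: [0, 0, 1]
R3 ← R3 − (4/5)·R2: [0, 0, 0]
R4 ← R4 + (1/5)·R2: [0, 0, 0]
Echelon form has 2 nonzero rows, so rank(B) = 2.
The rank gives the maximum number of linearly independent columns: 2.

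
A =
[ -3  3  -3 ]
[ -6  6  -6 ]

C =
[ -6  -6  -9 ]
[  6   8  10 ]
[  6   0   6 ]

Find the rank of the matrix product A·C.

1

First compute AC:
[[ 18,  42,  39],
 [ 36,  84,  78]]
Now row reduce the product.
R2 ← R2 − (2)·R1: [0, 0, 0]
1 nonzero row, so rank(AC) = 1.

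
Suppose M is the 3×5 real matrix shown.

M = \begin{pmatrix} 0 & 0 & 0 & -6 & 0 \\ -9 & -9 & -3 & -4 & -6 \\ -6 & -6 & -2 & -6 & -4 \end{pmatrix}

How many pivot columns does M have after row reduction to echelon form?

2

Row reduce to echelon form.
Swap R1 ↔ R2
R3 ← R3 − (2/3)·R1: [0, 0, 0, -10/3, 0]
R3 ← R3 − (5/9)·R2: [0, 0, 0, 0, 0]
Echelon form has 2 nonzero rows, so rank(M) = 2.
Each nonzero row contributes one pivot column: 2 pivot columns.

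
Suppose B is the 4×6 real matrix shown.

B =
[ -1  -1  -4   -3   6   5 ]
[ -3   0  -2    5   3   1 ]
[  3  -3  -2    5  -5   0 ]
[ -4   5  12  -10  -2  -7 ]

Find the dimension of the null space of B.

Row reduce to echelon form.
R2 ← R2 − (3)·R1: [0, 3, 10, 14, -15, -14]
R3 ← R3 + (3)·R1: [0, -6, -14, -4, 13, 15]
R4 ← R4 − (4)·R1: [0, 9, 28, 2, -26, -27]
R3 ← R3 + (2)·R2: [0, 0, 6, 24, -17, -13]
R4 ← R4 − (3)·R2: [0, 0, -2, -40, 19, 15]
R4 ← R4 + (1/3)·R3: [0, 0, 0, -32, 40/3, 32/3]
4 nonzero rows, so rank(B) = 4.
B has 6 columns; by rank–nullity, nullity = 6 − 4 = 2.

2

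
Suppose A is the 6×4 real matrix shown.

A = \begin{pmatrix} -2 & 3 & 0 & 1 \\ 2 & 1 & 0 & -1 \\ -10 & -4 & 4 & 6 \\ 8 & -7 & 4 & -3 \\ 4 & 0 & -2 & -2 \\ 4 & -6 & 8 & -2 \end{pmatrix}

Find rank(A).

4

Row reduce to echelon form.
R2 ← R2 + R1: [0, 4, 0, 0]
R3 ← R3 − (5)·R1: [0, -19, 4, 1]
R4 ← R4 + (4)·R1: [0, 5, 4, 1]
R5 ← R5 + (2)·R1: [0, 6, -2, 0]
R6 ← R6 + (2)·R1: [0, 0, 8, 0]
R3 ← R3 + (19/4)·R2: [0, 0, 4, 1]
R4 ← R4 − (5/4)·R2: [0, 0, 4, 1]
R5 ← R5 − (3/2)·R2: [0, 0, -2, 0]
R4 ← R4 − R3: [0, 0, 0, 0]
R5 ← R5 + (1/2)·R3: [0, 0, 0, 1/2]
R6 ← R6 − (2)·R3: [0, 0, 0, -2]
Swap R4 ↔ R5
R6 ← R6 + (4)·R4: [0, 0, 0, 0]
Echelon form has 4 nonzero rows, so rank(A) = 4.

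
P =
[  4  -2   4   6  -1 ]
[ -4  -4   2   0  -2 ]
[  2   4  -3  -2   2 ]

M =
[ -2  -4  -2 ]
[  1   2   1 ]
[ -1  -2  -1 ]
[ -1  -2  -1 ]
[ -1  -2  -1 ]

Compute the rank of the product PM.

First compute PM:
[[-19, -38, -19],
 [  4,   8,   4],
 [  3,   6,   3]]
Now row reduce the product.
R2 ← R2 + (4/19)·R1: [0, 0, 0]
R3 ← R3 + (3/19)·R1: [0, 0, 0]
1 nonzero row, so rank(PM) = 1.

1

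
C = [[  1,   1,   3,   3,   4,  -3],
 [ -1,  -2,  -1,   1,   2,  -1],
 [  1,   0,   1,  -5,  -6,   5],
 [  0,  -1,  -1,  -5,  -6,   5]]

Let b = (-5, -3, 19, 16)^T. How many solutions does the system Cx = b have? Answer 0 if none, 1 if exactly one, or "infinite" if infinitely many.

Row reduce the augmented matrix [C | b].
R2 ← R2 + R1: [0, -1, 2, 4, 6, -4, -8]
R3 ← R3 − R1: [0, -1, -2, -8, -10, 8, 24]
R3 ← R3 − R2: [0, 0, -4, -12, -16, 12, 32]
R4 ← R4 − R2: [0, 0, -3, -9, -12, 9, 24]
R4 ← R4 − (3/4)·R3: [0, 0, 0, 0, 0, 0, 0]
The echelon form has 3 nonzero rows, and every pivot lies in the first 6 columns, so rank(C) = rank([C|b]) = 3.
The system is consistent.
rank = 3 < 6 unknowns, so there are infinitely many solutions.

infinite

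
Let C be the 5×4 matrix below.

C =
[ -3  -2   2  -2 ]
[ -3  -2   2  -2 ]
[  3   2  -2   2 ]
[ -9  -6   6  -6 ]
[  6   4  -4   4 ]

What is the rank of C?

1

Row reduce to echelon form.
R2 ← R2 − R1: [0, 0, 0, 0]
R3 ← R3 + R1: [0, 0, 0, 0]
R4 ← R4 − (3)·R1: [0, 0, 0, 0]
R5 ← R5 + (2)·R1: [0, 0, 0, 0]
Echelon form has 1 nonzero row, so rank(C) = 1.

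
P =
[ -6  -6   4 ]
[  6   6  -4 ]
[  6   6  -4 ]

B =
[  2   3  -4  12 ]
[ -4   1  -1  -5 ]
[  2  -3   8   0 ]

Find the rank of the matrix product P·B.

First compute PB:
[[ 20, -36,  62, -42],
 [-20,  36, -62,  42],
 [-20,  36, -62,  42]]
Now row reduce the product.
R2 ← R2 + R1: [0, 0, 0, 0]
R3 ← R3 + R1: [0, 0, 0, 0]
1 nonzero row, so rank(PB) = 1.

1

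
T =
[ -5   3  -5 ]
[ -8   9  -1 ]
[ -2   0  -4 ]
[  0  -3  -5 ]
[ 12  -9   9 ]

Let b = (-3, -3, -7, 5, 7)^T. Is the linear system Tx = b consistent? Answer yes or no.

no

Row reduce the augmented matrix [T | b].
R2 ← R2 − (8/5)·R1: [0, 21/5, 7, 9/5]
R3 ← R3 − (2/5)·R1: [0, -6/5, -2, -29/5]
R5 ← R5 + (12/5)·R1: [0, -9/5, -3, -1/5]
R3 ← R3 + (2/7)·R2: [0, 0, 0, -37/7]
R4 ← R4 + (5/7)·R2: [0, 0, 0, 44/7]
R5 ← R5 + (3/7)·R2: [0, 0, 0, 4/7]
R4 ← R4 + (44/37)·R3: [0, 0, 0, 0]
R5 ← R5 + (4/37)·R3: [0, 0, 0, 0]
The echelon form has 3 nonzero rows; the last pivot sits in the augmented column, so rank(T) = 2 but rank([T|b]) = 3.
Since the ranks differ, the system is inconsistent.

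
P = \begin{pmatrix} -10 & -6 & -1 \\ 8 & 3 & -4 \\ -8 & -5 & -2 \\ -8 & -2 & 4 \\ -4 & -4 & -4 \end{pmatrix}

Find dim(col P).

3

Row reduce to echelon form.
R2 ← R2 + (4/5)·R1: [0, -9/5, -24/5]
R3 ← R3 − (4/5)·R1: [0, -1/5, -6/5]
R4 ← R4 − (4/5)·R1: [0, 14/5, 24/5]
R5 ← R5 − (2/5)·R1: [0, -8/5, -18/5]
R3 ← R3 − (1/9)·R2: [0, 0, -2/3]
R4 ← R4 + (14/9)·R2: [0, 0, -8/3]
R5 ← R5 − (8/9)·R2: [0, 0, 2/3]
R4 ← R4 − (4)·R3: [0, 0, 0]
R5 ← R5 + R3: [0, 0, 0]
Echelon form has 3 nonzero rows, so rank(P) = 3.
The column space has dimension equal to the rank: 3.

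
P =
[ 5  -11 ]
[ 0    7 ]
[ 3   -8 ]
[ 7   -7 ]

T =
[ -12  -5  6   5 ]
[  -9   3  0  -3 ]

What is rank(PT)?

First compute PT:
[[ 39, -58,  30,  58],
 [-63,  21,   0, -21],
 [ 36, -39,  18,  39],
 [-21, -56,  42,  56]]
Now row reduce the product.
R2 ← R2 + (21/13)·R1: [0, -945/13, 630/13, 945/13]
R3 ← R3 − (12/13)·R1: [0, 189/13, -126/13, -189/13]
R4 ← R4 + (7/13)·R1: [0, -1134/13, 756/13, 1134/13]
R3 ← R3 + (1/5)·R2: [0, 0, 0, 0]
R4 ← R4 − (6/5)·R2: [0, 0, 0, 0]
2 nonzero rows, so rank(PT) = 2.

2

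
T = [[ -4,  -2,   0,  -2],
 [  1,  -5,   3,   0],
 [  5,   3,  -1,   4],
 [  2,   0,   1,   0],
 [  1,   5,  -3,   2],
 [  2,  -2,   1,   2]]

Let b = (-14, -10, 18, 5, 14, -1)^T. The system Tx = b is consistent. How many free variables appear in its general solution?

Row reduce the augmented matrix [T | b].
R2 ← R2 + (1/4)·R1: [0, -11/2, 3, -1/2, -27/2]
R3 ← R3 + (5/4)·R1: [0, 1/2, -1, 3/2, 1/2]
R4 ← R4 + (1/2)·R1: [0, -1, 1, -1, -2]
R5 ← R5 + (1/4)·R1: [0, 9/2, -3, 3/2, 21/2]
R6 ← R6 + (1/2)·R1: [0, -3, 1, 1, -8]
R3 ← R3 + (1/11)·R2: [0, 0, -8/11, 16/11, -8/11]
R4 ← R4 − (2/11)·R2: [0, 0, 5/11, -10/11, 5/11]
R5 ← R5 + (9/11)·R2: [0, 0, -6/11, 12/11, -6/11]
R6 ← R6 − (6/11)·R2: [0, 0, -7/11, 14/11, -7/11]
R4 ← R4 + (5/8)·R3: [0, 0, 0, 0, 0]
R5 ← R5 − (3/4)·R3: [0, 0, 0, 0, 0]
R6 ← R6 − (7/8)·R3: [0, 0, 0, 0, 0]
The echelon form has 3 nonzero rows, and every pivot lies in the first 4 columns, so rank(T) = rank([T|b]) = 3.
The system is consistent.
Free variables = (unknowns) − (rank) = 4 − 3 = 1.

1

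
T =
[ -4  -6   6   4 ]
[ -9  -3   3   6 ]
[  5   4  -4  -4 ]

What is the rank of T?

Row reduce to echelon form.
R2 ← R2 − (9/4)·R1: [0, 21/2, -21/2, -3]
R3 ← R3 + (5/4)·R1: [0, -7/2, 7/2, 1]
R3 ← R3 + (1/3)·R2: [0, 0, 0, 0]
Echelon form has 2 nonzero rows, so rank(T) = 2.

2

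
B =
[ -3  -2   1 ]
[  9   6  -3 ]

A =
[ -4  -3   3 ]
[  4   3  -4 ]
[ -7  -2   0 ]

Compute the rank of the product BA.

First compute BA:
[[ -3,   1,  -1],
 [  9,  -3,   3]]
Now row reduce the product.
R2 ← R2 + (3)·R1: [0, 0, 0]
1 nonzero row, so rank(BA) = 1.

1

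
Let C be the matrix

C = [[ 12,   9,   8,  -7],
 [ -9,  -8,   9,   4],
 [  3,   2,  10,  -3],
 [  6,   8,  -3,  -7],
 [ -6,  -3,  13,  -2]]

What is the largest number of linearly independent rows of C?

3

Row reduce to echelon form.
R2 ← R2 + (3/4)·R1: [0, -5/4, 15, -5/4]
R3 ← R3 − (1/4)·R1: [0, -1/4, 8, -5/4]
R4 ← R4 − (1/2)·R1: [0, 7/2, -7, -7/2]
R5 ← R5 + (1/2)·R1: [0, 3/2, 17, -11/2]
R3 ← R3 − (1/5)·R2: [0, 0, 5, -1]
R4 ← R4 + (14/5)·R2: [0, 0, 35, -7]
R5 ← R5 + (6/5)·R2: [0, 0, 35, -7]
R4 ← R4 − (7)·R3: [0, 0, 0, 0]
R5 ← R5 − (7)·R3: [0, 0, 0, 0]
Echelon form has 3 nonzero rows, so rank(C) = 3.
The rank gives the maximum number of linearly independent rows: 3.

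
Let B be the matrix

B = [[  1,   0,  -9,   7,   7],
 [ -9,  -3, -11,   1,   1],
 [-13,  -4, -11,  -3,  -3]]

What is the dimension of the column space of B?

Row reduce to echelon form.
R2 ← R2 + (9)·R1: [0, -3, -92, 64, 64]
R3 ← R3 + (13)·R1: [0, -4, -128, 88, 88]
R3 ← R3 − (4/3)·R2: [0, 0, -16/3, 8/3, 8/3]
Echelon form has 3 nonzero rows, so rank(B) = 3.
The column space has dimension equal to the rank: 3.

3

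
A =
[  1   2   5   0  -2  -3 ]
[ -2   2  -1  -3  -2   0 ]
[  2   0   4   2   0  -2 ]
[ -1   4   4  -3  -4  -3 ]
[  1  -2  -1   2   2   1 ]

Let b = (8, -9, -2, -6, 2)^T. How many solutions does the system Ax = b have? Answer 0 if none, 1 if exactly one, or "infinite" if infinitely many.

Row reduce the augmented matrix [A | b].
R2 ← R2 + (2)·R1: [0, 6, 9, -3, -6, -6, 7]
R3 ← R3 − (2)·R1: [0, -4, -6, 2, 4, 4, -18]
R4 ← R4 + R1: [0, 6, 9, -3, -6, -6, 2]
R5 ← R5 − R1: [0, -4, -6, 2, 4, 4, -6]
R3 ← R3 + (2/3)·R2: [0, 0, 0, 0, 0, 0, -40/3]
R4 ← R4 − R2: [0, 0, 0, 0, 0, 0, -5]
R5 ← R5 + (2/3)·R2: [0, 0, 0, 0, 0, 0, -4/3]
R4 ← R4 − (3/8)·R3: [0, 0, 0, 0, 0, 0, 0]
R5 ← R5 − (1/10)·R3: [0, 0, 0, 0, 0, 0, 0]
The echelon form has 3 nonzero rows; the last pivot sits in the augmented column, so rank(A) = 2 but rank([A|b]) = 3.
Since the ranks differ, the system is inconsistent.
It has no solutions.

0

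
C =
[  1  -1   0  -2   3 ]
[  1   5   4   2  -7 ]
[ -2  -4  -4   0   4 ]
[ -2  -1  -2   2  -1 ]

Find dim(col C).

Row reduce to echelon form.
R2 ← R2 − R1: [0, 6, 4, 4, -10]
R3 ← R3 + (2)·R1: [0, -6, -4, -4, 10]
R4 ← R4 + (2)·R1: [0, -3, -2, -2, 5]
R3 ← R3 + R2: [0, 0, 0, 0, 0]
R4 ← R4 + (1/2)·R2: [0, 0, 0, 0, 0]
Echelon form has 2 nonzero rows, so rank(C) = 2.
The column space has dimension equal to the rank: 2.

2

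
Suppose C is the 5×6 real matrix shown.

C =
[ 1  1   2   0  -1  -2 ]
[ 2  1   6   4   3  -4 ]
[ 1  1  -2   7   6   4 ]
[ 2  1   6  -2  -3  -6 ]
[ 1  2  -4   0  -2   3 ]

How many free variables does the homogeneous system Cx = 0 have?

Row reduce to echelon form.
R2 ← R2 − (2)·R1: [0, -1, 2, 4, 5, 0]
R3 ← R3 − R1: [0, 0, -4, 7, 7, 6]
R4 ← R4 − (2)·R1: [0, -1, 2, -2, -1, -2]
R5 ← R5 − R1: [0, 1, -6, 0, -1, 5]
R4 ← R4 − R2: [0, 0, 0, -6, -6, -2]
R5 ← R5 + R2: [0, 0, -4, 4, 4, 5]
R5 ← R5 − R3: [0, 0, 0, -3, -3, -1]
R5 ← R5 − (1/2)·R4: [0, 0, 0, 0, 0, 0]
4 nonzero rows, so rank(C) = 4.
C has 6 columns; by rank–nullity, nullity = 6 − 4 = 2.

2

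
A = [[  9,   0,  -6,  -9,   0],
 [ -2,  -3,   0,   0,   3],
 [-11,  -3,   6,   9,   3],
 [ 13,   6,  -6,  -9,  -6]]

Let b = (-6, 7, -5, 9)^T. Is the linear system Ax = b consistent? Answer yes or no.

no

Row reduce the augmented matrix [A | b].
R2 ← R2 + (2/9)·R1: [0, -3, -4/3, -2, 3, 17/3]
R3 ← R3 + (11/9)·R1: [0, -3, -4/3, -2, 3, -37/3]
R4 ← R4 − (13/9)·R1: [0, 6, 8/3, 4, -6, 53/3]
R3 ← R3 − R2: [0, 0, 0, 0, 0, -18]
R4 ← R4 + (2)·R2: [0, 0, 0, 0, 0, 29]
R4 ← R4 + (29/18)·R3: [0, 0, 0, 0, 0, 0]
The echelon form has 3 nonzero rows; the last pivot sits in the augmented column, so rank(A) = 2 but rank([A|b]) = 3.
Since the ranks differ, the system is inconsistent.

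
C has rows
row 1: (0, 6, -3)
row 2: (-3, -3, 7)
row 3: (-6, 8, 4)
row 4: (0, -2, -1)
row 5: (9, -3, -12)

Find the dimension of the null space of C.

Row reduce to echelon form.
Swap R1 ↔ R2
R3 ← R3 − (2)·R1: [0, 14, -10]
R5 ← R5 + (3)·R1: [0, -12, 9]
R3 ← R3 − (7/3)·R2: [0, 0, -3]
R4 ← R4 + (1/3)·R2: [0, 0, -2]
R5 ← R5 + (2)·R2: [0, 0, 3]
R4 ← R4 − (2/3)·R3: [0, 0, 0]
R5 ← R5 + R3: [0, 0, 0]
3 nonzero rows, so rank(C) = 3.
C has 3 columns; by rank–nullity, nullity = 3 − 3 = 0.

0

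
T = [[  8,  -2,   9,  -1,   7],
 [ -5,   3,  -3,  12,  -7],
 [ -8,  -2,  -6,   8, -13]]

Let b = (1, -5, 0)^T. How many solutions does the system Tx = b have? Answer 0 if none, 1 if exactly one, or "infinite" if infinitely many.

Row reduce the augmented matrix [T | b].
R2 ← R2 + (5/8)·R1: [0, 7/4, 21/8, 91/8, -21/8, -35/8]
R3 ← R3 + R1: [0, -4, 3, 7, -6, 1]
R3 ← R3 + (16/7)·R2: [0, 0, 9, 33, -12, -9]
The echelon form has 3 nonzero rows, and every pivot lies in the first 5 columns, so rank(T) = rank([T|b]) = 3.
The system is consistent.
rank = 3 < 5 unknowns, so there are infinitely many solutions.

infinite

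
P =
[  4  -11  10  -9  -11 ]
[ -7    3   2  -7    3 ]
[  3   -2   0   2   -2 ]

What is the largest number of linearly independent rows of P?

2

Row reduce to echelon form.
R2 ← R2 + (7/4)·R1: [0, -65/4, 39/2, -91/4, -65/4]
R3 ← R3 − (3/4)·R1: [0, 25/4, -15/2, 35/4, 25/4]
R3 ← R3 + (5/13)·R2: [0, 0, 0, 0, 0]
Echelon form has 2 nonzero rows, so rank(P) = 2.
The rank gives the maximum number of linearly independent rows: 2.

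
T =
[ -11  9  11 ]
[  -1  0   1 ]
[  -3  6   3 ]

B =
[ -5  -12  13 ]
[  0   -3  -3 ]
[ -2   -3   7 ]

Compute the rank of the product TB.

2

First compute TB:
[[ 33,  72, -93],
 [  3,   9,  -6],
 [  9,   9, -36]]
Now row reduce the product.
R2 ← R2 − (1/11)·R1: [0, 27/11, 27/11]
R3 ← R3 − (3/11)·R1: [0, -117/11, -117/11]
R3 ← R3 + (13/3)·R2: [0, 0, 0]
2 nonzero rows, so rank(TB) = 2.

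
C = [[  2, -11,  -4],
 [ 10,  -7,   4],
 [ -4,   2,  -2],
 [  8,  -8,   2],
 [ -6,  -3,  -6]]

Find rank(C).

2

Row reduce to echelon form.
R2 ← R2 − (5)·R1: [0, 48, 24]
R3 ← R3 + (2)·R1: [0, -20, -10]
R4 ← R4 − (4)·R1: [0, 36, 18]
R5 ← R5 + (3)·R1: [0, -36, -18]
R3 ← R3 + (5/12)·R2: [0, 0, 0]
R4 ← R4 − (3/4)·R2: [0, 0, 0]
R5 ← R5 + (3/4)·R2: [0, 0, 0]
Echelon form has 2 nonzero rows, so rank(C) = 2.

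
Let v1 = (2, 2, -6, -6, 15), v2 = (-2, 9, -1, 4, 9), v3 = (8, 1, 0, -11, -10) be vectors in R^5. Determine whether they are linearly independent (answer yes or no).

yes

Form the matrix with these vectors as rows and row reduce.
R2 ← R2 + R1: [0, 11, -7, -2, 24]
R3 ← R3 − (4)·R1: [0, -7, 24, 13, -70]
R3 ← R3 + (7/11)·R2: [0, 0, 215/11, 129/11, -602/11]
3 nonzero rows, so the 3 vectors span a space of dimension 3.
Since 3 = 3, the vectors are linearly independent.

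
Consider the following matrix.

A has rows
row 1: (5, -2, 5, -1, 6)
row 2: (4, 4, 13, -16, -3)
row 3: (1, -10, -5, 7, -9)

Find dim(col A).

3

Row reduce to echelon form.
R2 ← R2 − (4/5)·R1: [0, 28/5, 9, -76/5, -39/5]
R3 ← R3 − (1/5)·R1: [0, -48/5, -6, 36/5, -51/5]
R3 ← R3 + (12/7)·R2: [0, 0, 66/7, -132/7, -165/7]
Echelon form has 3 nonzero rows, so rank(A) = 3.
The column space has dimension equal to the rank: 3.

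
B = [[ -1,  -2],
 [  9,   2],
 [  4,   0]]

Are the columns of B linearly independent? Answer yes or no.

yes

Row reduce B to echelon form.
R2 ← R2 + (9)·R1: [0, -16]
R3 ← R3 + (4)·R1: [0, -8]
R3 ← R3 − (1/2)·R2: [0, 0]
2 pivots among 2 columns.
Every column is a pivot column, so the columns are linearly independent.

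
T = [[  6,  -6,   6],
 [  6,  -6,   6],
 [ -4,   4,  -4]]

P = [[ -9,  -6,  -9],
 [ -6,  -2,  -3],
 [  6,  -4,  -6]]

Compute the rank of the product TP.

1

First compute TP:
[[ 18, -48, -72],
 [ 18, -48, -72],
 [-12,  32,  48]]
Now row reduce the product.
R2 ← R2 − R1: [0, 0, 0]
R3 ← R3 + (2/3)·R1: [0, 0, 0]
1 nonzero row, so rank(TP) = 1.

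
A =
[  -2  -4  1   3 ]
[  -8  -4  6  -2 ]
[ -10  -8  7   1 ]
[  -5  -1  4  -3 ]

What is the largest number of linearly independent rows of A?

2

Row reduce to echelon form.
R2 ← R2 − (4)·R1: [0, 12, 2, -14]
R3 ← R3 − (5)·R1: [0, 12, 2, -14]
R4 ← R4 − (5/2)·R1: [0, 9, 3/2, -21/2]
R3 ← R3 − R2: [0, 0, 0, 0]
R4 ← R4 − (3/4)·R2: [0, 0, 0, 0]
Echelon form has 2 nonzero rows, so rank(A) = 2.
The rank gives the maximum number of linearly independent rows: 2.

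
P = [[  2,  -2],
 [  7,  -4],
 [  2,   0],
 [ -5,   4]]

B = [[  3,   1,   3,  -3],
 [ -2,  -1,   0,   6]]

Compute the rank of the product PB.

2

First compute PB:
[[ 10,   4,   6, -18],
 [ 29,  11,  21, -45],
 [  6,   2,   6,  -6],
 [-23,  -9, -15,  39]]
Now row reduce the product.
R2 ← R2 − (29/10)·R1: [0, -3/5, 18/5, 36/5]
R3 ← R3 − (3/5)·R1: [0, -2/5, 12/5, 24/5]
R4 ← R4 + (23/10)·R1: [0, 1/5, -6/5, -12/5]
R3 ← R3 − (2/3)·R2: [0, 0, 0, 0]
R4 ← R4 + (1/3)·R2: [0, 0, 0, 0]
2 nonzero rows, so rank(PB) = 2.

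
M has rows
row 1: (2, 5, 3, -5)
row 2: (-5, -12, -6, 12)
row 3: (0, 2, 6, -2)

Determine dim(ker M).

2

Row reduce to echelon form.
R2 ← R2 + (5/2)·R1: [0, 1/2, 3/2, -1/2]
R3 ← R3 − (4)·R2: [0, 0, 0, 0]
2 nonzero rows, so rank(M) = 2.
M has 4 columns; by rank–nullity, nullity = 4 − 2 = 2.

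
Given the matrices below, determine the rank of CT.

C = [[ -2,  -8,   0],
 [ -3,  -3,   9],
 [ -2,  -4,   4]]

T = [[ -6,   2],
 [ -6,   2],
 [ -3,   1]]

1

First compute CT:
[[ 60, -20],
 [  9,  -3],
 [ 24,  -8]]
Now row reduce the product.
R2 ← R2 − (3/20)·R1: [0, 0]
R3 ← R3 − (2/5)·R1: [0, 0]
1 nonzero row, so rank(CT) = 1.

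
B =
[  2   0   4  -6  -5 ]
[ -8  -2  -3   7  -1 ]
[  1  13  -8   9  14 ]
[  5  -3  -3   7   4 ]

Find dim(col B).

Row reduce to echelon form.
R2 ← R2 + (4)·R1: [0, -2, 13, -17, -21]
R3 ← R3 − (1/2)·R1: [0, 13, -10, 12, 33/2]
R4 ← R4 − (5/2)·R1: [0, -3, -13, 22, 33/2]
R3 ← R3 + (13/2)·R2: [0, 0, 149/2, -197/2, -120]
R4 ← R4 − (3/2)·R2: [0, 0, -65/2, 95/2, 48]
R4 ← R4 + (65/149)·R3: [0, 0, 0, 675/149, -648/149]
Echelon form has 4 nonzero rows, so rank(B) = 4.
The column space has dimension equal to the rank: 4.

4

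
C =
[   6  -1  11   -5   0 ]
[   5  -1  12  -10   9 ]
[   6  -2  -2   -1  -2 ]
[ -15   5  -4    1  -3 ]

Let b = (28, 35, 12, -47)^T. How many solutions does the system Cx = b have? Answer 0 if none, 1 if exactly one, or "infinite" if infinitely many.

Row reduce the augmented matrix [C | b].
R2 ← R2 − (5/6)·R1: [0, -1/6, 17/6, -35/6, 9, 35/3]
R3 ← R3 − R1: [0, -1, -13, 4, -2, -16]
R4 ← R4 + (5/2)·R1: [0, 5/2, 47/2, -23/2, -3, 23]
R3 ← R3 − (6)·R2: [0, 0, -30, 39, -56, -86]
R4 ← R4 + (15)·R2: [0, 0, 66, -99, 132, 198]
R4 ← R4 + (11/5)·R3: [0, 0, 0, -66/5, 44/5, 44/5]
The echelon form has 4 nonzero rows, and every pivot lies in the first 5 columns, so rank(C) = rank([C|b]) = 4.
The system is consistent.
rank = 4 < 5 unknowns, so there are infinitely many solutions.

infinite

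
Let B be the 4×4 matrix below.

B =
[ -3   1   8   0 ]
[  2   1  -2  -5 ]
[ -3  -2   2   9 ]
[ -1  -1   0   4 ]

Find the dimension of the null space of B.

Row reduce to echelon form.
R2 ← R2 + (2/3)·R1: [0, 5/3, 10/3, -5]
R3 ← R3 − R1: [0, -3, -6, 9]
R4 ← R4 − (1/3)·R1: [0, -4/3, -8/3, 4]
R3 ← R3 + (9/5)·R2: [0, 0, 0, 0]
R4 ← R4 + (4/5)·R2: [0, 0, 0, 0]
2 nonzero rows, so rank(B) = 2.
B has 4 columns; by rank–nullity, nullity = 4 − 2 = 2.

2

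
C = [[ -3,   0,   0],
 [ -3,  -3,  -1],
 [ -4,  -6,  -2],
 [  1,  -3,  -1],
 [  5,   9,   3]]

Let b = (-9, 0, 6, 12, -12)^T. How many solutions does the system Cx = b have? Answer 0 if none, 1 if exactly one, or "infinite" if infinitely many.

Row reduce the augmented matrix [C | b].
R2 ← R2 − R1: [0, -3, -1, 9]
R3 ← R3 − (4/3)·R1: [0, -6, -2, 18]
R4 ← R4 + (1/3)·R1: [0, -3, -1, 9]
R5 ← R5 + (5/3)·R1: [0, 9, 3, -27]
R3 ← R3 − (2)·R2: [0, 0, 0, 0]
R4 ← R4 − R2: [0, 0, 0, 0]
R5 ← R5 + (3)·R2: [0, 0, 0, 0]
The echelon form has 2 nonzero rows, and every pivot lies in the first 3 columns, so rank(C) = rank([C|b]) = 2.
The system is consistent.
rank = 2 < 3 unknowns, so there are infinitely many solutions.

infinite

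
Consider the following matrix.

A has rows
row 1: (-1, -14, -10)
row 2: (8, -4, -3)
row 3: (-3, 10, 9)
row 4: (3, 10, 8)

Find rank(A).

3

Row reduce to echelon form.
R2 ← R2 + (8)·R1: [0, -116, -83]
R3 ← R3 − (3)·R1: [0, 52, 39]
R4 ← R4 + (3)·R1: [0, -32, -22]
R3 ← R3 + (13/29)·R2: [0, 0, 52/29]
R4 ← R4 − (8/29)·R2: [0, 0, 26/29]
R4 ← R4 − (1/2)·R3: [0, 0, 0]
Echelon form has 3 nonzero rows, so rank(A) = 3.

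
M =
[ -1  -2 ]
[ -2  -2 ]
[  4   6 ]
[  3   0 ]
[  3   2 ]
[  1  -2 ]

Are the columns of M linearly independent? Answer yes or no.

Row reduce M to echelon form.
R2 ← R2 − (2)·R1: [0, 2]
R3 ← R3 + (4)·R1: [0, -2]
R4 ← R4 + (3)·R1: [0, -6]
R5 ← R5 + (3)·R1: [0, -4]
R6 ← R6 + R1: [0, -4]
R3 ← R3 + R2: [0, 0]
R4 ← R4 + (3)·R2: [0, 0]
R5 ← R5 + (2)·R2: [0, 0]
R6 ← R6 + (2)·R2: [0, 0]
2 pivots among 2 columns.
Every column is a pivot column, so the columns are linearly independent.

yes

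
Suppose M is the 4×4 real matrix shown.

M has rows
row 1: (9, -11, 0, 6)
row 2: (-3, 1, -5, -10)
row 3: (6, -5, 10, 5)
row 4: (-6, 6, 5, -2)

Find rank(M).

Row reduce to echelon form.
R2 ← R2 + (1/3)·R1: [0, -8/3, -5, -8]
R3 ← R3 − (2/3)·R1: [0, 7/3, 10, 1]
R4 ← R4 + (2/3)·R1: [0, -4/3, 5, 2]
R3 ← R3 + (7/8)·R2: [0, 0, 45/8, -6]
R4 ← R4 − (1/2)·R2: [0, 0, 15/2, 6]
R4 ← R4 − (4/3)·R3: [0, 0, 0, 14]
Echelon form has 4 nonzero rows, so rank(M) = 4.

4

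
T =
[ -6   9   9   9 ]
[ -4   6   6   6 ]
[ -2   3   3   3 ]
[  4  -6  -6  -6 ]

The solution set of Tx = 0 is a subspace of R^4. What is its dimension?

Row reduce to echelon form.
R2 ← R2 − (2/3)·R1: [0, 0, 0, 0]
R3 ← R3 − (1/3)·R1: [0, 0, 0, 0]
R4 ← R4 + (2/3)·R1: [0, 0, 0, 0]
1 nonzero row, so rank(T) = 1.
T has 4 columns; by rank–nullity, nullity = 4 − 1 = 3.

3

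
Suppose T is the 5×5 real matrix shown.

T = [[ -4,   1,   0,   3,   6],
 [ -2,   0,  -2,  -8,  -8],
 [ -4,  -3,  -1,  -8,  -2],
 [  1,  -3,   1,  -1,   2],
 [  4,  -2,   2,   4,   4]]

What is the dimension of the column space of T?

Row reduce to echelon form.
R2 ← R2 − (1/2)·R1: [0, -1/2, -2, -19/2, -11]
R3 ← R3 − R1: [0, -4, -1, -11, -8]
R4 ← R4 + (1/4)·R1: [0, -11/4, 1, -1/4, 7/2]
R5 ← R5 + R1: [0, -1, 2, 7, 10]
R3 ← R3 − (8)·R2: [0, 0, 15, 65, 80]
R4 ← R4 − (11/2)·R2: [0, 0, 12, 52, 64]
R5 ← R5 − (2)·R2: [0, 0, 6, 26, 32]
R4 ← R4 − (4/5)·R3: [0, 0, 0, 0, 0]
R5 ← R5 − (2/5)·R3: [0, 0, 0, 0, 0]
Echelon form has 3 nonzero rows, so rank(T) = 3.
The column space has dimension equal to the rank: 3.

3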